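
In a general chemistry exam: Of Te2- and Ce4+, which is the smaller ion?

Ce4+

Each ion has 54 electrons. The ranking follows nuclear charge in reverse — greater Z gives a smaller radius. Ce4+ (Z=58), Te2- (Z=52).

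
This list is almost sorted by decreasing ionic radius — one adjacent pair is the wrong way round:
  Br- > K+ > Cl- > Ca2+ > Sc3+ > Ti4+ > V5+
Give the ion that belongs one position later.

K+

Scanning neighbour by neighbour, only K+/Cl- violates a trend: K+ and Cl- share 18 electrons; the higher nuclear charge on K (Z=19) contracts it more, so K+ < Cl-. That makes K+ the one sitting a position early relative to where it belongs.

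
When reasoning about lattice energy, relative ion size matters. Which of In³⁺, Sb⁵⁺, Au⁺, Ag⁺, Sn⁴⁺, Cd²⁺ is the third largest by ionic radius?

Cd²⁺

Sb⁵⁺ has 46 e⁻ (Z=51), Sn⁴⁺ has 46 e⁻ (Z=50), In³⁺ has 46 e⁻ (Z=49), Cd²⁺ has 46 e⁻ (Z=48), Ag⁺ has 46 e⁻ (Z=47), Au⁺ has 78 e⁻ (Z=79). Sb⁵⁺ < Sn⁴⁺ (isoelectronic, higher Z=51 is smaller); Sn⁴⁺ < In³⁺ (isoelectronic, higher Z=50 is smaller); In³⁺ < Cd²⁺ (both 46 e⁻, Z=49>48); Cd²⁺ < Ag⁺ (isoelectronic, higher Z=48 is smaller); Ag⁺ < Au⁺ (same group, 1 shell fewer).
Ordering: Sb⁵⁺ < Sn⁴⁺ < In³⁺ < Cd²⁺ < Ag⁺ < Au⁺. The third largest is Cd²⁺.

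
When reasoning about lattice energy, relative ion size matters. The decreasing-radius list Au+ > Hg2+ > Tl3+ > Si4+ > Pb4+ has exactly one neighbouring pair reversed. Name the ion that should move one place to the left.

Pb4+

The pair Si4+, Pb4+ is the wrong way round — Si4+ and Pb4+ are in one column with the same charge; the lighter period-3 ion has 3 fewer shells and is smaller. All other adjacent pairs agree with periodic trends, so Pb4+ is the misplaced ion.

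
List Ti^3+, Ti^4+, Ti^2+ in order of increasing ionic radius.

Ti^4+ < Ti^3+ < Ti^2+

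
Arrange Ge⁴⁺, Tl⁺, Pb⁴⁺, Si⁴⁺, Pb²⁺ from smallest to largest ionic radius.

Si⁴⁺: 10 e⁻, Z=14, Ge⁴⁺: 28 e⁻, Z=32, Pb⁴⁺: 78 e⁻, Z=82, Pb²⁺: 80 e⁻, Z=82, Tl⁺: 80 e⁻, Z=81. Si⁴⁺ < Ge⁴⁺ (same group, 1 shell fewer); Ge⁴⁺ < Pb⁴⁺ (same group, 2 shells fewer); Pb⁴⁺ < Pb²⁺ (same element, +4 vs +2); Pb²⁺ < Tl⁺ (both 80 e⁻, Z=82>81).

Si⁴⁺ < Ge⁴⁺ < Pb⁴⁺ < Pb²⁺ < Tl⁺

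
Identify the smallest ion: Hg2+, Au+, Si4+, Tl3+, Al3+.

Tabulating Z and e⁻: Si4+: 10 e⁻, Z=14, Al3+: 10 e⁻, Z=13, Tl3+: 78 e⁻, Z=81, Hg2+: 78 e⁻, Z=80, Au+: 78 e⁻, Z=79. Si4+ < Al3+ (isoelectronic, higher Z=14 is smaller); Al3+ < Tl3+ (same group, period 3 vs 6); Tl3+ < Hg2+ (isoelectronic, higher Z=81 is smaller); Hg2+ < Au+ (isoelectronic, higher Z=80 is smaller).

Si4+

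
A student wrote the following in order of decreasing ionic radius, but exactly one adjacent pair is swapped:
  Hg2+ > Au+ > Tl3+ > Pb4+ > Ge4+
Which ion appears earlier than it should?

Compare adjacent ions: both have 78 electrons but Z(Hg)=80 > Z(Au)=79, so Hg2+ should be the smaller of the two — yet in this decreasing list Hg2+ sits before Au+. Nothing else is reversed, so Hg2+ should move one place to the right.

Hg2+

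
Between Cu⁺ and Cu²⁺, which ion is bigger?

For a single element, ionic radius drops as positive charge rises — Cu²⁺ < Cu⁺.

Cu⁺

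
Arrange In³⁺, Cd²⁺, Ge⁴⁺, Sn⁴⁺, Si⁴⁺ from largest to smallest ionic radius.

Cd²⁺ > In³⁺ > Sn⁴⁺ > Ge⁴⁺ > Si⁴⁺

Work out protons and electrons: Si⁴⁺ has 10 e⁻ (Z=14), Ge⁴⁺ has 28 e⁻ (Z=32), Sn⁴⁺ has 46 e⁻ (Z=50), In³⁺ has 46 e⁻ (Z=49), Cd²⁺ has 46 e⁻ (Z=48). Si⁴⁺ < Ge⁴⁺ (same group, period 3 vs 4); Ge⁴⁺ < Sn⁴⁺ (same group, 1 shell fewer); Sn⁴⁺ < In³⁺ (isoelectronic, higher Z=50 is smaller); In³⁺ < Cd²⁺ (both 46 e⁻, Z=49>48).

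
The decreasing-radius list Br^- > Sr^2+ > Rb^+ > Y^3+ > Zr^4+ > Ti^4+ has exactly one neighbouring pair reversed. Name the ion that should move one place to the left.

Rb^+

Check each adjacent pair. Sr^2+ and Rb^+ are reversed: Sr^2+ and Rb^+ share 36 electrons; the higher nuclear charge on Sr (Z=38) contracts it more, so Sr^2+ < Rb^+. No other neighbouring pair contradicts the periodic trends, so Rb^+ is the ion listed too late.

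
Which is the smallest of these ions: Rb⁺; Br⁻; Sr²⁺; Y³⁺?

Y³⁺

Isoelectronic series (36 e⁻ each). Size is set by nuclear charge: more protons means a smaller ion. Y³⁺ (Z=39), Sr²⁺ (Z=38), Rb⁺ (Z=37), Br⁻ (Z=35).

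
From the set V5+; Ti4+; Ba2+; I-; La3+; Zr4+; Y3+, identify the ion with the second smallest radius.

Electron counts and nuclear charges: V5+: 18 e⁻, Z=23, Ti4+: 18 e⁻, Z=22, Zr4+: 36 e⁻, Z=40, Y3+: 36 e⁻, Z=39, La3+: 54 e⁻, Z=57, Ba2+: 54 e⁻, Z=56, I-: 54 e⁻, Z=53. V5+ < Ti4+ (isoelectronic, higher Z=23 is smaller); Ti4+ < Zr4+ (same group, 1 shell fewer); Zr4+ < Y3+ (isoelectronic, higher Z=40 is smaller); Y3+ < La3+ (same group, 1 shell fewer); La3+ < Ba2+ (both 54 e⁻, Z=57>56); Ba2+ < I- (isoelectronic, higher Z=56 is smaller).
Full ascending order: V5+ < Ti4+ < Zr4+ < Y3+ < La3+ < Ba2+ < I-. Counting from the smallest, position 2 is Ti4+.

Ti4+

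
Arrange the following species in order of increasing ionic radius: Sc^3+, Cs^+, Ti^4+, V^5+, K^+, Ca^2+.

V^5+ < Ti^4+ < Sc^3+ < Ca^2+ < K^+ < Cs^+

Tabulating Z and e⁻: V^5+ has 18 e⁻ (Z=23), Ti^4+ has 18 e⁻ (Z=22), Sc^3+ has 18 e⁻ (Z=21), Ca^2+ has 18 e⁻ (Z=20), K^+ has 18 e⁻ (Z=19), Cs^+ has 54 e⁻ (Z=55). V^5+ < Ti^4+ (both 18 e⁻, Z=23>22); Ti^4+ < Sc^3+ (both 18 e⁻, Z=22>21); Sc^3+ < Ca^2+ (isoelectronic, higher Z=21 is smaller); Ca^2+ < K^+ (both 18 e⁻, Z=20>19); K^+ < Cs^+ (same group, 2 shells fewer).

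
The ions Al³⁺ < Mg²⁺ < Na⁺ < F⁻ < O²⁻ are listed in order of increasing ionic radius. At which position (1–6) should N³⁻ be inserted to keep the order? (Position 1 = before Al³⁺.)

Each ion has 10 electrons. The ranking follows nuclear charge in reverse — greater Z gives a smaller radius. Al³⁺ (Z=13), Mg²⁺ (Z=12), Na⁺ (Z=11), F⁻ (Z=9), O²⁻ (Z=8), N³⁻ (Z=7).
Merged order: Al³⁺ < Mg²⁺ < Na⁺ < F⁻ < O²⁻ < N³⁻ — N³⁻ is number 6.

6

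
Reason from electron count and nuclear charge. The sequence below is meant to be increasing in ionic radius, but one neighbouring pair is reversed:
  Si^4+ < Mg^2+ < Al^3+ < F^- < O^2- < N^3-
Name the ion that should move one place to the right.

Mg^2+

Compare adjacent ions: both have 10 electrons but Z(Al)=13 > Z(Mg)=12, so Al^3+ should be the smaller of the two — yet in this increasing list Mg^2+ sits before Al^3+. Nothing else is reversed, so Mg^2+ should move one place to the right.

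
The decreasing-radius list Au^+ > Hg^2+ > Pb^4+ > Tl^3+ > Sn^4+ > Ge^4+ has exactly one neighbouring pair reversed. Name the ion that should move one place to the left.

Scanning neighbour by neighbour, only Pb^4+/Tl^3+ violates a trend: Pb^4+ and Tl^3+ share 78 electrons; the higher nuclear charge on Pb (Z=82) contracts it more, so Pb^4+ < Tl^3+. That makes Tl^3+ the one sitting a position late relative to where it belongs.

Tl^3+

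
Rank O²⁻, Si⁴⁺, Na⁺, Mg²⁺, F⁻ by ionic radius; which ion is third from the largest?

These species are isoelectronic with 10 electrons. The only difference is the number of protons: Si⁴⁺ (Z=14), Mg²⁺ (Z=12), Na⁺ (Z=11), F⁻ (Z=9), O²⁻ (Z=8). The strongest nuclear pull (Si⁴⁺) gives the smallest ion.
Full ascending order: Si⁴⁺ < Mg²⁺ < Na⁺ < F⁻ < O²⁻. Counting from the largest, position 3 is Na⁺.

Na⁺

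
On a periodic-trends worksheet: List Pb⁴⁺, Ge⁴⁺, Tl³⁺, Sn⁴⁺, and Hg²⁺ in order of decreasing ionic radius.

First list Z and electron count for each: Ge⁴⁺ has 28 e⁻ (Z=32), Sn⁴⁺ has 46 e⁻ (Z=50), Pb⁴⁺ has 78 e⁻ (Z=82), Tl³⁺ has 78 e⁻ (Z=81), Hg²⁺ has 78 e⁻ (Z=80). Ge⁴⁺ < Sn⁴⁺ (same group, 1 shell fewer); Sn⁴⁺ < Pb⁴⁺ (same group, period 5 vs 6); Pb⁴⁺ < Tl³⁺ (isoelectronic, higher Z=82 is smaller); Tl³⁺ < Hg²⁺ (both 78 e⁻, Z=81>80).

Hg²⁺ > Tl³⁺ > Pb⁴⁺ > Sn⁴⁺ > Ge⁴⁺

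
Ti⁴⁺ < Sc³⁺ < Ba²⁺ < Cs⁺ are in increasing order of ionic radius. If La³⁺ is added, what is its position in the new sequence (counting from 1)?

Ti⁴⁺ has 18 e⁻ (Z=22), Sc³⁺ has 18 e⁻ (Z=21), La³⁺ has 54 e⁻ (Z=57), Ba²⁺ has 54 e⁻ (Z=56), Cs⁺ has 54 e⁻ (Z=55). Ti⁴⁺ < Sc³⁺ (isoelectronic, higher Z=22 is smaller); Sc³⁺ < La³⁺ (same group, period 4 vs 6); La³⁺ < Ba²⁺ (isoelectronic, higher Z=57 is smaller); Ba²⁺ < Cs⁺ (both 54 e⁻, Z=56>55).
The complete sequence is Ti⁴⁺ < Sc³⁺ < La³⁺ < Ba²⁺ < Cs⁺. La³⁺ sits at position 3.

3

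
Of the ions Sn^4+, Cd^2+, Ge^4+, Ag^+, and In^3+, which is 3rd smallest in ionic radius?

First list Z and electron count for each: Ge^4+ has 28 e⁻ (Z=32), Sn^4+ has 46 e⁻ (Z=50), In^3+ has 46 e⁻ (Z=49), Cd^2+ has 46 e⁻ (Z=48), Ag^+ has 46 e⁻ (Z=47). Ge^4+ < Sn^4+ (same group, period 4 vs 5); Sn^4+ < In^3+ (both 46 e⁻, Z=50>49); In^3+ < Cd^2+ (isoelectronic, higher Z=49 is smaller); Cd^2+ < Ag^+ (isoelectronic, higher Z=48 is smaller).
Ordering: Ge^4+ < Sn^4+ < In^3+ < Cd^2+ < Ag^+. The 3rd smallest is In^3+.

In^3+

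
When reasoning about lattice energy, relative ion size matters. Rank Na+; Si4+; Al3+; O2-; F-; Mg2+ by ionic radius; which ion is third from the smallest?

Mg2+

Isoelectronic series (10 e⁻ each). Size is set by nuclear charge: more protons means a smaller ion. Si4+ (Z=14), Al3+ (Z=13), Mg2+ (Z=12), Na+ (Z=11), F- (Z=9), O2- (Z=8).
That gives Si4+ < Al3+ < Mg2+ < Na+ < F- < O2-. From the smallest end, number 3 is Mg2+.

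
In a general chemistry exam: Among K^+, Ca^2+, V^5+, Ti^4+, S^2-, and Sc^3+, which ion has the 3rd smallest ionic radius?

Sc^3+

These species are isoelectronic with 18 electrons. The only difference is the number of protons: V^5+ (Z=23), Ti^4+ (Z=22), Sc^3+ (Z=21), Ca^2+ (Z=20), K^+ (Z=19), S^2- (Z=16). The strongest nuclear pull (V^5+) gives the smallest ion.
So the order is V^5+ < Ti^4+ < Sc^3+ < Ca^2+ < K^+ < S^2-; the 3rd-smallest ion is Sc^3+.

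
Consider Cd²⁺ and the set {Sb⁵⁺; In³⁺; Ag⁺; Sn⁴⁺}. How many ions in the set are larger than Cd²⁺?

1

All of these have 46 electrons (isoelectronic). With the same electron cloud, the ion with the most protons pulls it in tightest. Nuclear charges: Sb⁵⁺ (Z=51), Sn⁴⁺ (Z=50), In³⁺ (Z=49), Cd²⁺ (Z=48), Ag⁺ (Z=47). Highest Z is smallest.
Placing each against Cd²⁺: smaller — Sb⁵⁺, Sn⁴⁺, In³⁺; larger — Ag⁺. So 1 is larger.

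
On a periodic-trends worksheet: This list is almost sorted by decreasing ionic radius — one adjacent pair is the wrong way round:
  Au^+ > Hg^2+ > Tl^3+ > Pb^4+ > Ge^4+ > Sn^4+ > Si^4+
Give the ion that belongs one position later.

Ge^4+

Check each adjacent pair. Ge^4+ and Sn^4+ are reversed: Ge^4+ and Sn^4+ are in one column with the same charge; the lighter period-4 ion has one fewer shell and is smaller. No other neighbouring pair contradicts the periodic trends, so Ge^4+ is the ion listed too early.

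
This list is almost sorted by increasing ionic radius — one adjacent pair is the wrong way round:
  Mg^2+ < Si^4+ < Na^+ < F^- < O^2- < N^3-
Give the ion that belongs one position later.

Mg^2+

Scanning neighbour by neighbour, only Mg^2+/Si^4+ violates a trend: they are isoelectronic (10 e⁻) and Si has more protons than Mg (14 vs 12), making Si^4+ smaller. That makes Mg^2+ the one sitting a position early relative to where it belongs.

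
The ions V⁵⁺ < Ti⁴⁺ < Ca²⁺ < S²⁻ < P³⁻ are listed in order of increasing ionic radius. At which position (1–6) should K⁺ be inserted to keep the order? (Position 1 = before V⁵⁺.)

Each ion has 18 electrons. The ranking follows nuclear charge in reverse — greater Z gives a smaller radius. V⁵⁺ (Z=23), Ti⁴⁺ (Z=22), Ca²⁺ (Z=20), K⁺ (Z=19), S²⁻ (Z=16), P³⁻ (Z=15).
Merged order: V⁵⁺ < Ti⁴⁺ < Ca²⁺ < K⁺ < S²⁻ < P³⁻ — K⁺ is number 4.

4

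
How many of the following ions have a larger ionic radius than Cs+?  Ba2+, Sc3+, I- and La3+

Sc3+ has 18 e⁻ (Z=21), La3+ has 54 e⁻ (Z=57), Ba2+ has 54 e⁻ (Z=56), Cs+ has 54 e⁻ (Z=55), I- has 54 e⁻ (Z=53). Sc3+ < La3+ (same group, 2 shells fewer); La3+ < Ba2+ (isoelectronic, higher Z=57 is smaller); Ba2+ < Cs+ (isoelectronic, higher Z=56 is smaller); Cs+ < I- (isoelectronic, higher Z=55 is smaller).
Overall: Sc3+ < La3+ < Ba2+ < Cs+ < I-. Cs+ has 3 below it and 1 above. That's 1.

1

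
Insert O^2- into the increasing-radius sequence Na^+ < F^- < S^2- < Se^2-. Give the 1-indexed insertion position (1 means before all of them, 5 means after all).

Electron counts and nuclear charges: Na^+: 10 e⁻, Z=11, F^-: 10 e⁻, Z=9, O^2-: 10 e⁻, Z=8, S^2-: 18 e⁻, Z=16, Se^2-: 36 e⁻, Z=34. Na^+ < F^- (isoelectronic, higher Z=11 is smaller); F^- < O^2- (isoelectronic, higher Z=9 is smaller); O^2- < S^2- (same group, 1 shell fewer); S^2- < Se^2- (same group, 1 shell fewer).
With O^2- included the full order is Na^+ < F^- < O^2- < S^2- < Se^2-, so it takes position 3.

3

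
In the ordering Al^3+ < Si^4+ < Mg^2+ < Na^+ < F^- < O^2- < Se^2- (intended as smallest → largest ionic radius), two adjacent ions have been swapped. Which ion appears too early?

Compare adjacent ions: both have 10 electrons but Z(Si)=14 > Z(Al)=13, so Si^4+ should be the smaller of the two — yet in this increasing list Al^3+ sits before Si^4+. Nothing else is reversed, so Al^3+ should move one place to the right.

Al^3+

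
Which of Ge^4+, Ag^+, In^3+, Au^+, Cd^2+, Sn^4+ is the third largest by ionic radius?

Tabulating Z and e⁻: Ge^4+ (Z=32, 28 e⁻), Sn^4+ (Z=50, 46 e⁻), In^3+ (Z=49, 46 e⁻), Cd^2+ (Z=48, 46 e⁻), Ag^+ (Z=47, 46 e⁻), Au^+ (Z=79, 78 e⁻). Ge^4+ < Sn^4+ (same group, period 4 vs 5); Sn^4+ < In^3+ (isoelectronic, higher Z=50 is smaller); In^3+ < Cd^2+ (isoelectronic, higher Z=49 is smaller); Cd^2+ < Ag^+ (both 46 e⁻, Z=48>47); Ag^+ < Au^+ (same group, period 5 vs 6).
Ordering: Ge^4+ < Sn^4+ < In^3+ < Cd^2+ < Ag^+ < Au^+. The third largest is Cd^2+.

Cd^2+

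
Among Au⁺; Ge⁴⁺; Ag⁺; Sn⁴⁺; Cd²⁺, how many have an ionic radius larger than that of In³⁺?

3

Work out protons and electrons: Ge⁴⁺: 28 e⁻, Z=32, Sn⁴⁺: 46 e⁻, Z=50, In³⁺: 46 e⁻, Z=49, Cd²⁺: 46 e⁻, Z=48, Ag⁺: 46 e⁻, Z=47, Au⁺: 78 e⁻, Z=79. Ge⁴⁺ < Sn⁴⁺ (same group, period 4 vs 5); Sn⁴⁺ < In³⁺ (both 46 e⁻, Z=50>49); In³⁺ < Cd²⁺ (isoelectronic, higher Z=49 is smaller); Cd²⁺ < Ag⁺ (isoelectronic, higher Z=48 is smaller); Ag⁺ < Au⁺ (same group, 1 shell fewer).
Overall: Ge⁴⁺ < Sn⁴⁺ < In³⁺ < Cd²⁺ < Ag⁺ < Au⁺. In³⁺ has 2 below it and 3 above. That's 3.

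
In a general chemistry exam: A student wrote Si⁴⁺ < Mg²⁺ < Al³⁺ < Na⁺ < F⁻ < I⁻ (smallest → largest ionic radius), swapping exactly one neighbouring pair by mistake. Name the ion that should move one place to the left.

Al³⁺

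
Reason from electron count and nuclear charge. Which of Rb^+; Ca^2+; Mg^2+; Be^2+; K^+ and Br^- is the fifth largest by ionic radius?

Mg^2+

Work out protons and electrons: Be^2+ has 2 e⁻ (Z=4), Mg^2+ has 10 e⁻ (Z=12), Ca^2+ has 18 e⁻ (Z=20), K^+ has 18 e⁻ (Z=19), Rb^+ has 36 e⁻ (Z=37), Br^- has 36 e⁻ (Z=35). Be^2+ < Mg^2+ (same group, period 2 vs 3); Mg^2+ < Ca^2+ (same group, 1 shell fewer); Ca^2+ < K^+ (isoelectronic, higher Z=20 is smaller); K^+ < Rb^+ (same group, 1 shell fewer); Rb^+ < Br^- (both 36 e⁻, Z=37>35).
That gives Be^2+ < Mg^2+ < Ca^2+ < K^+ < Rb^+ < Br^-. From the largest end, number 5 is Mg^2+.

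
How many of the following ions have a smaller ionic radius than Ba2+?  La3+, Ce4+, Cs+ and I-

All of these have 54 electrons (isoelectronic). With the same electron cloud, the ion with the most protons pulls it in tightest. Nuclear charges: Ce4+ (Z=58), La3+ (Z=57), Ba2+ (Z=56), Cs+ (Z=55), I- (Z=53). Highest Z is smallest.
Overall: Ce4+ < La3+ < Ba2+ < Cs+ < I-. Ba2+ has 2 below it and 2 above. Count: 2.

2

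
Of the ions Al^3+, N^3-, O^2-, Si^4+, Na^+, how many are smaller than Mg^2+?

All of these have 10 electrons (isoelectronic). With the same electron cloud, the ion with the most protons pulls it in tightest. Nuclear charges: Si^4+ (Z=14), Al^3+ (Z=13), Mg^2+ (Z=12), Na^+ (Z=11), O^2- (Z=8), N^3- (Z=7). Highest Z is smallest.
Overall: Si^4+ < Al^3+ < Mg^2+ < Na^+ < O^2- < N^3-. Mg^2+ has 2 below it and 3 above. Count: 2.

2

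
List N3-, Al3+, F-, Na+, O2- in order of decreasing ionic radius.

N3- > O2- > F- > Na+ > Al3+

Isoelectronic series (10 e⁻ each). Size is set by nuclear charge: more protons means a smaller ion. Al3+ (Z=13), Na+ (Z=11), F- (Z=9), O2- (Z=8), N3- (Z=7).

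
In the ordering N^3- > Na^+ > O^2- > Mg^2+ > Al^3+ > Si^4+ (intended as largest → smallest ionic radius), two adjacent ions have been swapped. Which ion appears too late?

O^2-

The pair Na^+, O^2- is the wrong way round — both have 10 electrons but Z(Na)=11 > Z(O)=8, so Na^+ should be the smaller of the two. All other adjacent pairs agree with periodic trends, so O^2- is the misplaced ion.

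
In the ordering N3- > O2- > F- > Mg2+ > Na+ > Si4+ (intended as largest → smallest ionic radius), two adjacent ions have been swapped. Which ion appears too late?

The pair Mg2+, Na+ is the wrong way round — they are isoelectronic (10 e⁻) and Mg has more protons than Na (12 vs 11), making Mg2+ smaller. All other adjacent pairs agree with periodic trends, so Na+ is the misplaced ion.

Na+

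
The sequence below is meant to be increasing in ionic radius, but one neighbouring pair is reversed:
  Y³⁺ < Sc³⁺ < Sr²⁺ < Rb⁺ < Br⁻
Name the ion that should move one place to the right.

Y³⁺

Check each adjacent pair. Y³⁺ and Sc³⁺ are reversed: same group and charge — period 4 sits above period 5, so Sc³⁺ is smaller. No other neighbouring pair contradicts the periodic trends, so Y³⁺ is the ion listed too early.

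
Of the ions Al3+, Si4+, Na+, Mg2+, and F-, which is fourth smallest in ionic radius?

Na+

Each ion has 10 electrons. The ranking follows nuclear charge in reverse — greater Z gives a smaller radius. Si4+ (Z=14), Al3+ (Z=13), Mg2+ (Z=12), Na+ (Z=11), F- (Z=9).
Ordering: Si4+ < Al3+ < Mg2+ < Na+ < F-. The fourth smallest is Na+.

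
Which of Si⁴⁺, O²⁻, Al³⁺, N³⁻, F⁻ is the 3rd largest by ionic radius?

Isoelectronic series (10 e⁻ each). Size is set by nuclear charge: more protons means a smaller ion. Si⁴⁺ (Z=14), Al³⁺ (Z=13), F⁻ (Z=9), O²⁻ (Z=8), N³⁻ (Z=7).
Ordering: Si⁴⁺ < Al³⁺ < F⁻ < O²⁻ < N³⁻. The 3rd largest is F⁻.

F⁻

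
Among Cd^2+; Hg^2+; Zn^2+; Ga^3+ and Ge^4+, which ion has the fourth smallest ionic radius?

Cd^2+

Ge^4+ has 28 e⁻ (Z=32), Ga^3+ has 28 e⁻ (Z=31), Zn^2+ has 28 e⁻ (Z=30), Cd^2+ has 46 e⁻ (Z=48), Hg^2+ has 78 e⁻ (Z=80). Ge^4+ < Ga^3+ (isoelectronic, higher Z=32 is smaller); Ga^3+ < Zn^2+ (both 28 e⁻, Z=31>30); Zn^2+ < Cd^2+ (same group, 1 shell fewer); Cd^2+ < Hg^2+ (same group, period 5 vs 6).
So the order is Ge^4+ < Ga^3+ < Zn^2+ < Cd^2+ < Hg^2+; the 4th-smallest ion is Cd^2+.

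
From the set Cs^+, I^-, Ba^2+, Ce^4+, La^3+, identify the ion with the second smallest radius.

Each ion has 54 electrons. The ranking follows nuclear charge in reverse — greater Z gives a smaller radius. Ce^4+ (Z=58), La^3+ (Z=57), Ba^2+ (Z=56), Cs^+ (Z=55), I^- (Z=53).
So the order is Ce^4+ < La^3+ < Ba^2+ < Cs^+ < I^-; the 2nd-smallest ion is La^3+.

La^3+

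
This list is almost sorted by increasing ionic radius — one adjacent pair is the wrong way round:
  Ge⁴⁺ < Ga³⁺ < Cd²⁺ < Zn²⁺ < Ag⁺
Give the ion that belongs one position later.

Scanning neighbour by neighbour, only Cd²⁺/Zn²⁺ violates a trend: same group and charge — period 4 sits above period 5, so Zn²⁺ is smaller. That makes Cd²⁺ the one sitting a position early relative to where it belongs.

Cd²⁺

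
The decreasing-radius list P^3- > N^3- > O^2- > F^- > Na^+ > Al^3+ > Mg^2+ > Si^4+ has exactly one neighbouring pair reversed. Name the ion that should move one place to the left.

The pair Al^3+, Mg^2+ is the wrong way round — both have 10 electrons but Z(Al)=13 > Z(Mg)=12, so Al^3+ should be the smaller of the two. All other adjacent pairs agree with periodic trends, so Mg^2+ is the misplaced ion.

Mg^2+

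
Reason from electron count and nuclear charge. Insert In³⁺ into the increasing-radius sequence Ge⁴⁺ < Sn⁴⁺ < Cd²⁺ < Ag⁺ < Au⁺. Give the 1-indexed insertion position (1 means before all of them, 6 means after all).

3

Ge⁴⁺ (Z=32, 28 e⁻), Sn⁴⁺ (Z=50, 46 e⁻), In³⁺ (Z=49, 46 e⁻), Cd²⁺ (Z=48, 46 e⁻), Ag⁺ (Z=47, 46 e⁻), Au⁺ (Z=79, 78 e⁻). Ge⁴⁺ < Sn⁴⁺ (same group, period 4 vs 5); Sn⁴⁺ < In³⁺ (isoelectronic, higher Z=50 is smaller); In³⁺ < Cd²⁺ (both 46 e⁻, Z=49>48); Cd²⁺ < Ag⁺ (isoelectronic, higher Z=48 is smaller); Ag⁺ < Au⁺ (same group, period 5 vs 6).
Merged order: Ge⁴⁺ < Sn⁴⁺ < In³⁺ < Cd²⁺ < Ag⁺ < Au⁺ — In³⁺ is number 3.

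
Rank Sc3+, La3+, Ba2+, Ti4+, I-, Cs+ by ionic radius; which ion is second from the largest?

Cs+

Ti4+: 18 e⁻, Z=22, Sc3+: 18 e⁻, Z=21, La3+: 54 e⁻, Z=57, Ba2+: 54 e⁻, Z=56, Cs+: 54 e⁻, Z=55, I-: 54 e⁻, Z=53. Ti4+ < Sc3+ (isoelectronic, higher Z=22 is smaller); Sc3+ < La3+ (same group, 2 shells fewer); La3+ < Ba2+ (isoelectronic, higher Z=57 is smaller); Ba2+ < Cs+ (isoelectronic, higher Z=56 is smaller); Cs+ < I- (isoelectronic, higher Z=55 is smaller).
That gives Ti4+ < Sc3+ < La3+ < Ba2+ < Cs+ < I-. From the largest end, number 2 is Cs+.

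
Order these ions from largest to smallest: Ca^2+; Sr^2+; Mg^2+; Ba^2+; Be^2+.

Ba^2+ > Sr^2+ > Ca^2+ > Mg^2+ > Be^2+

Same group, same charge. Going down the group adds an extra shell of electrons, so the ion gets larger: Be^2+ is highest in the group and smallest.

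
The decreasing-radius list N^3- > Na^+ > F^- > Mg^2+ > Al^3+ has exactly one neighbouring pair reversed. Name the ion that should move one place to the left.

The pair Na^+, F^- is the wrong way round — Na^+ and F^- share 10 electrons; the higher nuclear charge on Na (Z=11) contracts it more, so Na^+ < F^-. All other adjacent pairs agree with periodic trends, so F^- is the misplaced ion.

F^-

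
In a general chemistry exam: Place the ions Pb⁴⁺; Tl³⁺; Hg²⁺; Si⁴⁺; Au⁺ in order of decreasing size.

Tabulating Z and e⁻: Si⁴⁺ has 10 e⁻ (Z=14), Pb⁴⁺ has 78 e⁻ (Z=82), Tl³⁺ has 78 e⁻ (Z=81), Hg²⁺ has 78 e⁻ (Z=80), Au⁺ has 78 e⁻ (Z=79). Si⁴⁺ < Pb⁴⁺ (same group, 3 shells fewer); Pb⁴⁺ < Tl³⁺ (isoelectronic, higher Z=82 is smaller); Tl³⁺ < Hg²⁺ (isoelectronic, higher Z=81 is smaller); Hg²⁺ < Au⁺ (both 78 e⁻, Z=80>79).

Au⁺ > Hg²⁺ > Tl³⁺ > Pb⁴⁺ > Si⁴⁺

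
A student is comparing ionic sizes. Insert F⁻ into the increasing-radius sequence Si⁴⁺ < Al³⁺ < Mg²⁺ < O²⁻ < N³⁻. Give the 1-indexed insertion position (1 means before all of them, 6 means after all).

4

All of these have 10 electrons (isoelectronic). With the same electron cloud, the ion with the most protons pulls it in tightest. Nuclear charges: Si⁴⁺ (Z=14), Al³⁺ (Z=13), Mg²⁺ (Z=12), F⁻ (Z=9), O²⁻ (Z=8), N³⁻ (Z=7). Highest Z is smallest.
Putting F⁻ in gives Si⁴⁺ < Al³⁺ < Mg²⁺ < F⁻ < O²⁻ < N³⁻; it lands at slot 4.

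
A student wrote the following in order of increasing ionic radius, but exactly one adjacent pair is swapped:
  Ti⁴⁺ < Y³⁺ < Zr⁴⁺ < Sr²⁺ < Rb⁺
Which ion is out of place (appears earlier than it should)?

Scanning neighbour by neighbour, only Y³⁺/Zr⁴⁺ violates a trend: both have 36 electrons but Z(Zr)=40 > Z(Y)=39, so Zr⁴⁺ should be the smaller of the two. That makes Y³⁺ the one sitting a position early relative to where it belongs.

Y³⁺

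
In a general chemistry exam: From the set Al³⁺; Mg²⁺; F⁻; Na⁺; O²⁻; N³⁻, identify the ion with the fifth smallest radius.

Each ion has 10 electrons. The ranking follows nuclear charge in reverse — greater Z gives a smaller radius. Al³⁺ (Z=13), Mg²⁺ (Z=12), Na⁺ (Z=11), F⁻ (Z=9), O²⁻ (Z=8), N³⁻ (Z=7).
So the order is Al³⁺ < Mg²⁺ < Na⁺ < F⁻ < O²⁻ < N³⁻; the 5th-smallest ion is O²⁻.

O²⁻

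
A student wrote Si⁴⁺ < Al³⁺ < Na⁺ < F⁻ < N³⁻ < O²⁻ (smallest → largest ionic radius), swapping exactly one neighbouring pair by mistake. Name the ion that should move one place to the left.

Check each adjacent pair. N³⁻ and O²⁻ are reversed: O²⁻ and N³⁻ share 10 electrons; the higher nuclear charge on O (Z=8) contracts it more, so O²⁻ < N³⁻. No other neighbouring pair contradicts the periodic trends, so O²⁻ is the ion listed too late.

O²⁻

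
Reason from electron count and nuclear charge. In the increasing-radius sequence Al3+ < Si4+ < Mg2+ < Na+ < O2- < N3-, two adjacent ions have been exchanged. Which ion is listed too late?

Compare adjacent ions: Si4+ and Al3+ share 10 electrons; the higher nuclear charge on Si (Z=14) contracts it more, so Si4+ < Al3+ — yet in this increasing list Al3+ sits before Si4+. Nothing else is reversed, so Si4+ should move one place to the left.

Si4+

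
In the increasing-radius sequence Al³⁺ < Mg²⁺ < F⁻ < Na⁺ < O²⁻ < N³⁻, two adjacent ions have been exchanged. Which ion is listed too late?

Na⁺

The pair F⁻, Na⁺ is the wrong way round — they are isoelectronic (10 e⁻) and Na has more protons than F (11 vs 9), making Na⁺ smaller. All other adjacent pairs agree with periodic trends, so Na⁺ is the misplaced ion.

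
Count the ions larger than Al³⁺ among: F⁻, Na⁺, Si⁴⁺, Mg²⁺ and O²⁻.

4

All of these have 10 electrons (isoelectronic). With the same electron cloud, the ion with the most protons pulls it in tightest. Nuclear charges: Si⁴⁺ (Z=14), Al³⁺ (Z=13), Mg²⁺ (Z=12), Na⁺ (Z=11), F⁻ (Z=9), O²⁻ (Z=8). Highest Z is smallest.
Ordering all of them (including Al³⁺) by radius gives Si⁴⁺ < Al³⁺ < Mg²⁺ < Na⁺ < F⁻ < O²⁻. Count: 4.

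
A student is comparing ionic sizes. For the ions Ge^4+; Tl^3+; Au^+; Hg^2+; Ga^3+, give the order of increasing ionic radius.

Ge^4+ < Ga^3+ < Tl^3+ < Hg^2+ < Au^+

Tabulating Z and e⁻: Ge^4+ (Z=32, 28 e⁻), Ga^3+ (Z=31, 28 e⁻), Tl^3+ (Z=81, 78 e⁻), Hg^2+ (Z=80, 78 e⁻), Au^+ (Z=79, 78 e⁻). Ge^4+ < Ga^3+ (isoelectronic, higher Z=32 is smaller); Ga^3+ < Tl^3+ (same group, 2 shells fewer); Tl^3+ < Hg^2+ (both 78 e⁻, Z=81>80); Hg^2+ < Au^+ (both 78 e⁻, Z=80>79).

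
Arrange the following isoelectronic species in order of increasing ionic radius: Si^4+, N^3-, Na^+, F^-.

All of these have 10 electrons (isoelectronic). With the same electron cloud, the ion with the most protons pulls it in tightest. Nuclear charges: Si^4+ (Z=14), Na^+ (Z=11), F^- (Z=9), N^3- (Z=7). Highest Z is smallest.

Si^4+ < Na^+ < F^- < N^3-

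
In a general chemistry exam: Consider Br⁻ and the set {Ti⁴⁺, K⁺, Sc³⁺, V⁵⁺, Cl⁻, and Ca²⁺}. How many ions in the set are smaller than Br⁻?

6

Electron counts and nuclear charges: V⁵⁺ has 18 e⁻ (Z=23), Ti⁴⁺ has 18 e⁻ (Z=22), Sc³⁺ has 18 e⁻ (Z=21), Ca²⁺ has 18 e⁻ (Z=20), K⁺ has 18 e⁻ (Z=19), Cl⁻ has 18 e⁻ (Z=17), Br⁻ has 36 e⁻ (Z=35). V⁵⁺ < Ti⁴⁺ (both 18 e⁻, Z=23>22); Ti⁴⁺ < Sc³⁺ (both 18 e⁻, Z=22>21); Sc³⁺ < Ca²⁺ (isoelectronic, higher Z=21 is smaller); Ca²⁺ < K⁺ (isoelectronic, higher Z=20 is smaller); K⁺ < Cl⁻ (both 18 e⁻, Z=19>17); Cl⁻ < Br⁻ (same group, 1 shell fewer).
Ordering all of them (including Br⁻) by radius gives V⁵⁺ < Ti⁴⁺ < Sc³⁺ < Ca²⁺ < K⁺ < Cl⁻ < Br⁻. That's 6.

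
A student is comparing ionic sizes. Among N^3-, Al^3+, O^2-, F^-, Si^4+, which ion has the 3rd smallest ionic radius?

F^-

All of these have 10 electrons (isoelectronic). With the same electron cloud, the ion with the most protons pulls it in tightest. Nuclear charges: Si^4+ (Z=14), Al^3+ (Z=13), F^- (Z=9), O^2- (Z=8), N^3- (Z=7). Highest Z is smallest.
So the order is Si^4+ < Al^3+ < F^- < O^2- < N^3-; the 3rd-smallest ion is F^-.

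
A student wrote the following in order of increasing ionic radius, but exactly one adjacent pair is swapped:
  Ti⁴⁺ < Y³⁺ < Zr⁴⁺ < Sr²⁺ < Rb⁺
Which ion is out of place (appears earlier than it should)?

Y³⁺

Scanning neighbour by neighbour, only Y³⁺/Zr⁴⁺ violates a trend: they are isoelectronic (36 e⁻) and Zr has more protons than Y (40 vs 39), making Zr⁴⁺ smaller. That makes Y³⁺ the one sitting a position early relative to where it belongs.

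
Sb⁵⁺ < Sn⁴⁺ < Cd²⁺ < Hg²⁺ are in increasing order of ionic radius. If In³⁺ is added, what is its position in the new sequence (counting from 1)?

3

Electron counts and nuclear charges: Sb⁵⁺ (Z=51, 46 e⁻), Sn⁴⁺ (Z=50, 46 e⁻), In³⁺ (Z=49, 46 e⁻), Cd²⁺ (Z=48, 46 e⁻), Hg²⁺ (Z=80, 78 e⁻). Sb⁵⁺ < Sn⁴⁺ (both 46 e⁻, Z=51>50); Sn⁴⁺ < In³⁺ (both 46 e⁻, Z=50>49); In³⁺ < Cd²⁺ (isoelectronic, higher Z=49 is smaller); Cd²⁺ < Hg²⁺ (same group, period 5 vs 6).
The complete sequence is Sb⁵⁺ < Sn⁴⁺ < In³⁺ < Cd²⁺ < Hg²⁺. In³⁺ sits at position 3.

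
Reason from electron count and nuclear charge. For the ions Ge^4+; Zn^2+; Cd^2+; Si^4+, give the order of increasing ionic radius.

Tabulating Z and e⁻: Si^4+ has 10 e⁻ (Z=14), Ge^4+ has 28 e⁻ (Z=32), Zn^2+ has 28 e⁻ (Z=30), Cd^2+ has 46 e⁻ (Z=48). Si^4+ < Ge^4+ (same group, 1 shell fewer); Ge^4+ < Zn^2+ (isoelectronic, higher Z=32 is smaller); Zn^2+ < Cd^2+ (same group, 1 shell fewer).

Si^4+ < Ge^4+ < Zn^2+ < Cd^2+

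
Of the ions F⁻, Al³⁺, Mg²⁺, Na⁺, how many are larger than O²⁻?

0

Isoelectronic series (10 e⁻ each). Size is set by nuclear charge: more protons means a smaller ion. Al³⁺ (Z=13), Mg²⁺ (Z=12), Na⁺ (Z=11), F⁻ (Z=9), O²⁻ (Z=8).
Overall: Al³⁺ < Mg²⁺ < Na⁺ < F⁻ < O²⁻. O²⁻ has 4 below it and 0 above. That's 0.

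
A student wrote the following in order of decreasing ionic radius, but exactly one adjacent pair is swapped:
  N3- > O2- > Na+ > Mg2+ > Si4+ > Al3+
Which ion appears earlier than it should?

Si4+

Check each adjacent pair. Si4+ and Al3+ are reversed: Si4+ and Al3+ share 10 electrons; the higher nuclear charge on Si (Z=14) contracts it more, so Si4+ < Al3+. No other neighbouring pair contradicts the periodic trends, so Si4+ is the ion listed too early.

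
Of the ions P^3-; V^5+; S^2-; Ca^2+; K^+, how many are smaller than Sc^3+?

1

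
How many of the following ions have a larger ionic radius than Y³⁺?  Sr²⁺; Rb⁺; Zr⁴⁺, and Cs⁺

3

First list Z and electron count for each: Zr⁴⁺ (Z=40, 36 e⁻), Y³⁺ (Z=39, 36 e⁻), Sr²⁺ (Z=38, 36 e⁻), Rb⁺ (Z=37, 36 e⁻), Cs⁺ (Z=55, 54 e⁻). Zr⁴⁺ < Y³⁺ (both 36 e⁻, Z=40>39); Y³⁺ < Sr²⁺ (both 36 e⁻, Z=39>38); Sr²⁺ < Rb⁺ (isoelectronic, higher Z=38 is smaller); Rb⁺ < Cs⁺ (same group, 1 shell fewer).
Overall: Zr⁴⁺ < Y³⁺ < Sr²⁺ < Rb⁺ < Cs⁺. Y³⁺ has 1 below it and 3 above. That's 3.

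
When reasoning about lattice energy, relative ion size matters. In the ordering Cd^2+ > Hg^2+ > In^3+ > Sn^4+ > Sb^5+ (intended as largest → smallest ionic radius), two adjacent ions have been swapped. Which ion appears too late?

Scanning neighbour by neighbour, only Cd^2+/Hg^2+ violates a trend: same group and charge — period 5 sits above period 6, so Cd^2+ is smaller. That makes Hg^2+ the one sitting a position late relative to where it belongs.

Hg^2+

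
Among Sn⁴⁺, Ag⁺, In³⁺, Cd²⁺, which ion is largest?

Ag⁺

Isoelectronic series (46 e⁻ each). Size is set by nuclear charge: more protons means a smaller ion. Sn⁴⁺ (Z=50), In³⁺ (Z=49), Cd²⁺ (Z=48), Ag⁺ (Z=47).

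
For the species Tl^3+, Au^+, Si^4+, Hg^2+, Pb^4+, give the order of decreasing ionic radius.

Si^4+: 10 e⁻, Z=14, Pb^4+: 78 e⁻, Z=82, Tl^3+: 78 e⁻, Z=81, Hg^2+: 78 e⁻, Z=80, Au^+: 78 e⁻, Z=79. Si^4+ < Pb^4+ (same group, 3 shells fewer); Pb^4+ < Tl^3+ (isoelectronic, higher Z=82 is smaller); Tl^3+ < Hg^2+ (both 78 e⁻, Z=81>80); Hg^2+ < Au^+ (isoelectronic, higher Z=80 is smaller).

Au^+ > Hg^2+ > Tl^3+ > Pb^4+ > Si^4+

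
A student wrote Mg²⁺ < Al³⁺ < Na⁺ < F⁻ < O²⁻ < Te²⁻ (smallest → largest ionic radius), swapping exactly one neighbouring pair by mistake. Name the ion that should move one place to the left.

Al³⁺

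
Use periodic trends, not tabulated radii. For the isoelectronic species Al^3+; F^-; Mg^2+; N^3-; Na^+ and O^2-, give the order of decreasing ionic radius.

N^3- > O^2- > F^- > Na^+ > Mg^2+ > Al^3+

Each ion has 10 electrons. The ranking follows nuclear charge in reverse — greater Z gives a smaller radius. Al^3+ (Z=13), Mg^2+ (Z=12), Na^+ (Z=11), F^- (Z=9), O^2- (Z=8), N^3- (Z=7).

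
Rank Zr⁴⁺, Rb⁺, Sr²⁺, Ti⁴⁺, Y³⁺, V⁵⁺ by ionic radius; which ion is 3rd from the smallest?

Zr⁴⁺

Tabulating Z and e⁻: V⁵⁺ (Z=23, 18 e⁻), Ti⁴⁺ (Z=22, 18 e⁻), Zr⁴⁺ (Z=40, 36 e⁻), Y³⁺ (Z=39, 36 e⁻), Sr²⁺ (Z=38, 36 e⁻), Rb⁺ (Z=37, 36 e⁻). V⁵⁺ < Ti⁴⁺ (isoelectronic, higher Z=23 is smaller); Ti⁴⁺ < Zr⁴⁺ (same group, period 4 vs 5); Zr⁴⁺ < Y³⁺ (isoelectronic, higher Z=40 is smaller); Y³⁺ < Sr²⁺ (isoelectronic, higher Z=39 is smaller); Sr²⁺ < Rb⁺ (isoelectronic, higher Z=38 is smaller).
Ordering: V⁵⁺ < Ti⁴⁺ < Zr⁴⁺ < Y³⁺ < Sr²⁺ < Rb⁺. The 3rd smallest is Zr⁴⁺.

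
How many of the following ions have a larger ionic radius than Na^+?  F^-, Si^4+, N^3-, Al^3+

Isoelectronic series (10 e⁻ each). Size is set by nuclear charge: more protons means a smaller ion. Si^4+ (Z=14), Al^3+ (Z=13), Na^+ (Z=11), F^- (Z=9), N^3- (Z=7).
Ordering all of them (including Na^+) by radius gives Si^4+ < Al^3+ < Na^+ < F^- < N^3-. So 2 are larger.

2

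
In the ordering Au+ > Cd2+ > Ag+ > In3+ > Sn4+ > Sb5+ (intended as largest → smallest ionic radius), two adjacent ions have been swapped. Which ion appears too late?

Ag+

The pair Cd2+, Ag+ is the wrong way round — both have 46 electrons but Z(Cd)=48 > Z(Ag)=47, so Cd2+ should be the smaller of the two. All other adjacent pairs agree with periodic trends, so Ag+ is the misplaced ion.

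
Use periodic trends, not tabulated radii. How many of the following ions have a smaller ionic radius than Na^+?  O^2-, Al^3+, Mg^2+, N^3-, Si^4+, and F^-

3

Isoelectronic series (10 e⁻ each). Size is set by nuclear charge: more protons means a smaller ion. Si^4+ (Z=14), Al^3+ (Z=13), Mg^2+ (Z=12), Na^+ (Z=11), F^- (Z=9), O^2- (Z=8), N^3- (Z=7).
Relative to Na^+, the ions that are smaller are Si^4+, Al^3+, Mg^2+. That's 3.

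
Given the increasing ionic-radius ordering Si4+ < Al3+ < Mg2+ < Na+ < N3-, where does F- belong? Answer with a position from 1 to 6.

Isoelectronic series (10 e⁻ each). Size is set by nuclear charge: more protons means a smaller ion. Si4+ (Z=14), Al3+ (Z=13), Mg2+ (Z=12), Na+ (Z=11), F- (Z=9), N3- (Z=7).
Putting F- in gives Si4+ < Al3+ < Mg2+ < Na+ < F- < N3-; it lands at slot 5.

5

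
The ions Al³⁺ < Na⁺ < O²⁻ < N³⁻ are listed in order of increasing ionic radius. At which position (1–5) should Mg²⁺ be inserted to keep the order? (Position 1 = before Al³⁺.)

2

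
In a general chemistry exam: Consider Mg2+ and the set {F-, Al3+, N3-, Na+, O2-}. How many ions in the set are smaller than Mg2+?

1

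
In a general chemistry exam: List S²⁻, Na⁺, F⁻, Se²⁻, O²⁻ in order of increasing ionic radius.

Na⁺ < F⁻ < O²⁻ < S²⁻ < Se²⁻

Tabulating Z and e⁻: Na⁺ has 10 e⁻ (Z=11), F⁻ has 10 e⁻ (Z=9), O²⁻ has 10 e⁻ (Z=8), S²⁻ has 18 e⁻ (Z=16), Se²⁻ has 36 e⁻ (Z=34). Na⁺ < F⁻ (isoelectronic, higher Z=11 is smaller); F⁻ < O²⁻ (isoelectronic, higher Z=9 is smaller); O²⁻ < S²⁻ (same group, period 2 vs 3); S²⁻ < Se²⁻ (same group, period 3 vs 4).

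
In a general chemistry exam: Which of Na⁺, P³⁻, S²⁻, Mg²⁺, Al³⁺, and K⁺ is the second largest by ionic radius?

Tabulating Z and e⁻: Al³⁺ has 10 e⁻ (Z=13), Mg²⁺ has 10 e⁻ (Z=12), Na⁺ has 10 e⁻ (Z=11), K⁺ has 18 e⁻ (Z=19), S²⁻ has 18 e⁻ (Z=16), P³⁻ has 18 e⁻ (Z=15). Al³⁺ < Mg²⁺ (isoelectronic, higher Z=13 is smaller); Mg²⁺ < Na⁺ (both 10 e⁻, Z=12>11); Na⁺ < K⁺ (same group, 1 shell fewer); K⁺ < S²⁻ (isoelectronic, higher Z=19 is smaller); S²⁻ < P³⁻ (isoelectronic, higher Z=16 is smaller).
That gives Al³⁺ < Mg²⁺ < Na⁺ < K⁺ < S²⁻ < P³⁻. From the largest end, number 2 is S²⁻.

S²⁻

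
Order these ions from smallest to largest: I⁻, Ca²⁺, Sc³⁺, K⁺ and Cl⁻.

Sc³⁺ < Ca²⁺ < K⁺ < Cl⁻ < I⁻

Electron counts and nuclear charges: Sc³⁺: 18 e⁻, Z=21, Ca²⁺: 18 e⁻, Z=20, K⁺: 18 e⁻, Z=19, Cl⁻: 18 e⁻, Z=17, I⁻: 54 e⁻, Z=53. Sc³⁺ < Ca²⁺ (isoelectronic, higher Z=21 is smaller); Ca²⁺ < K⁺ (both 18 e⁻, Z=20>19); K⁺ < Cl⁻ (isoelectronic, higher Z=19 is smaller); Cl⁻ < I⁻ (same group, period 3 vs 5).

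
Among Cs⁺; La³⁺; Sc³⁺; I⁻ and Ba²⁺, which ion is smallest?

Tabulating Z and e⁻: Sc³⁺ has 18 e⁻ (Z=21), La³⁺ has 54 e⁻ (Z=57), Ba²⁺ has 54 e⁻ (Z=56), Cs⁺ has 54 e⁻ (Z=55), I⁻ has 54 e⁻ (Z=53). Sc³⁺ < La³⁺ (same group, period 4 vs 6); La³⁺ < Ba²⁺ (isoelectronic, higher Z=57 is smaller); Ba²⁺ < Cs⁺ (isoelectronic, higher Z=56 is smaller); Cs⁺ < I⁻ (both 54 e⁻, Z=55>53).

Sc³⁺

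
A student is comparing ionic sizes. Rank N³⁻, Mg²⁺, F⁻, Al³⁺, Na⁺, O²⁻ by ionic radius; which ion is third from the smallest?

Each ion has 10 electrons. The ranking follows nuclear charge in reverse — greater Z gives a smaller radius. Al³⁺ (Z=13), Mg²⁺ (Z=12), Na⁺ (Z=11), F⁻ (Z=9), O²⁻ (Z=8), N³⁻ (Z=7).
That gives Al³⁺ < Mg²⁺ < Na⁺ < F⁻ < O²⁻ < N³⁻. From the smallest end, number 3 is Na⁺.

Na⁺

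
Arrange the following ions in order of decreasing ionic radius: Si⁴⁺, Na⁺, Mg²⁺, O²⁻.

O²⁻ > Na⁺ > Mg²⁺ > Si⁴⁺

All of these have 10 electrons (isoelectronic). With the same electron cloud, the ion with the most protons pulls it in tightest. Nuclear charges: Si⁴⁺ (Z=14), Mg²⁺ (Z=12), Na⁺ (Z=11), O²⁻ (Z=8). Highest Z is smallest.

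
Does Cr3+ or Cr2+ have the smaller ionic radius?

Cr3+

Same element, different charge: the more highly charged cation has fewer electrons and a greater effective nuclear charge per electron, making Cr3+ the smallest.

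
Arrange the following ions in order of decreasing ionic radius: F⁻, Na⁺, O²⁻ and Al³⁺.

Each ion has 10 electrons. The ranking follows nuclear charge in reverse — greater Z gives a smaller radius. Al³⁺ (Z=13), Na⁺ (Z=11), F⁻ (Z=9), O²⁻ (Z=8).

O²⁻ > F⁻ > Na⁺ > Al³⁺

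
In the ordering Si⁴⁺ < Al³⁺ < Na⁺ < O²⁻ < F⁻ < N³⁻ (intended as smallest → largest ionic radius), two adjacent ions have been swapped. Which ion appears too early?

Compare adjacent ions: F⁻ and O²⁻ share 10 electrons; the higher nuclear charge on F (Z=9) contracts it more, so F⁻ < O²⁻ — yet in this increasing list O²⁻ sits before F⁻. Nothing else is reversed, so O²⁻ should move one place to the right.

O²⁻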